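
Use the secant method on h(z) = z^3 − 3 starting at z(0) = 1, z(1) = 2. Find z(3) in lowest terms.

h(1) = −2, h(2) = 5. z(2) = 2 − 5·(2 − 1)/(5 − (−2)) = 9/7.
h(2) = 5, h(9/7) = −300/343. z(3) = (9/7) − (−300/343)·((9/7) − 2)/((−300/343) − 5) = 561/403.

561/403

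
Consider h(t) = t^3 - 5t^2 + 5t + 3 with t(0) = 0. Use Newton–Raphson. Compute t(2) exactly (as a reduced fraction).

-327/755

h'(t) = 3t^2 - 10t + 5.
h(0) = 3, h'(0) = 5, so t(1) = 0 - 3/5 = -3/5.
h(-3/5) = -252/125, h'(-3/5) = 302/25, so t(2) = (-3/5) - (-252/125)/(302/25) = -327/755.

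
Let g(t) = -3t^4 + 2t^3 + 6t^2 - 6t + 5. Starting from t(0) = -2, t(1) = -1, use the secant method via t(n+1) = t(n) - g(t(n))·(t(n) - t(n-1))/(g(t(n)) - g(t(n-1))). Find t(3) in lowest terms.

-71237/28362

g(-2) = -23, g(-1) = 12. t(2) = (-1) - 12·((-1) - (-2))/(12 - (-23)) = -47/35.
g(-1) = 12, g(-47/35) = 13923372/1500625. t(3) = (-47/35) - (13923372/1500625)·((-47/35) - (-1))/((13923372/1500625) - 12) = -71237/28362.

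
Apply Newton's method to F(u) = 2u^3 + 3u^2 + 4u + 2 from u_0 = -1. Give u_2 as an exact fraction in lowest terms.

-16/23

F'(u) = 6u^2 + 6u + 4.
F(-1) = -1, F'(-1) = 4, so u_1 = (-1) - (-1)/4 = -3/4.
F(-3/4) = -5/32, F'(-3/4) = 23/8, so u_2 = (-3/4) - (-5/32)/(23/8) = -16/23.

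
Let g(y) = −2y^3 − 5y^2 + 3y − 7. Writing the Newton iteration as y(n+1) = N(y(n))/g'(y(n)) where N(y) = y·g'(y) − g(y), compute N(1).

g'(y) = −6y^2 − 10y + 3.
N(y) = y·g'(y) − g(y) = y·(−6y^2 − 10y + 3) − (−2y^3 − 5y^2 + 3y − 7) = −4y^3 − 5y^2 + 7.
N(1) = −2.

−2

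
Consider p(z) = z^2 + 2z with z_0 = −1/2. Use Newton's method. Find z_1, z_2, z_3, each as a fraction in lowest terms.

p'(z) = 2z + 2.
p(−1/2) = −3/4, p'(−1/2) = 1, so z_1 = (−1/2) − (−3/4)/1 = 1/4.
p(1/4) = 9/16, p'(1/4) = 5/2, so z_2 = (1/4) − (9/16)/(5/2) = 1/40.
p(1/40) = 81/1600, p'(1/40) = 41/20, so z_3 = (1/40) − (81/1600)/(41/20) = 1/3280.

z_1 = 1/4, z_2 = 1/40, z_3 = 1/3280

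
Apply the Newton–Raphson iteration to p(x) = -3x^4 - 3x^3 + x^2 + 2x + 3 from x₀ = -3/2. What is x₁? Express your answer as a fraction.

p'(x) = -12x^3 - 9x^2 + 2x + 2.
p(-3/2) = -45/16, p'(-3/2) = 77/4, so x₁ = (-3/2) - (-45/16)/(77/4) = -417/308.

-417/308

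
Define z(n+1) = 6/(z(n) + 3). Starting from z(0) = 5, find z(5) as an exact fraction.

198/145

z(1) = 6/(5 + 3) = 3/4.
z(2) = 6/(3/4 + 3) = 8/5.
z(3) = 6/(8/5 + 3) = 30/23.
z(4) = 6/(30/23 + 3) = 46/33.
z(5) = 6/(46/33 + 3) = 198/145.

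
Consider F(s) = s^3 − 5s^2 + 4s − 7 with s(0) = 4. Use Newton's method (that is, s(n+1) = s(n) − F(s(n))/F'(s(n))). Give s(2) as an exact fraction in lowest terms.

F'(s) = 3s^2 − 10s + 4.
F(4) = −7, F'(4) = 12, so s(1) = 4 − (−7)/12 = 55/12.
F(55/12) = 4459/1728, F'(55/12) = 339/16, so s(2) = (55/12) − (4459/1728)/(339/16) = 81673/18306.

81673/18306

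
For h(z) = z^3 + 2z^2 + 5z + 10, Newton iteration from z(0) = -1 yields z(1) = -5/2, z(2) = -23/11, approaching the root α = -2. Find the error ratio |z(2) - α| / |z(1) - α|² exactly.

4/11

z(1) - α = -5/2 - (-2) = -5/2 + 2 = -1/2, so |z(1) - α| = 1/2.
z(2) - α = -23/11 - (-2) = -23/11 + 2 = -1/11, so |z(2) - α| = 1/11.
|z(1) - α|² = 1/4.
Ratio = (1/11) / (1/4) = 4/11.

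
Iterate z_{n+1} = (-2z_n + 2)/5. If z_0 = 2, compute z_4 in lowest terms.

z_1 = (-2·2 + 2)/5 = -2/5.
z_2 = (-2·(-2/5) + 2)/5 = 14/25.
z_3 = (-2·(14/25) + 2)/5 = 22/125.
z_4 = (-2·(22/125) + 2)/5 = 206/625.

206/625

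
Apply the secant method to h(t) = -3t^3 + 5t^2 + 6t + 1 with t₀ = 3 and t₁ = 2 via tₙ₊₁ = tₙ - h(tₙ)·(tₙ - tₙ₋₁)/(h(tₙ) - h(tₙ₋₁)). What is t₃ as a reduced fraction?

26174/10045

h(3) = -17, h(2) = 9. t₂ = 2 - 9·(2 - 3)/(9 - (-17)) = 61/26.
h(2) = 9, h(61/26) = 67779/17576. t₃ = (61/26) - (67779/17576)·((61/26) - 2)/((67779/17576) - 9) = 26174/10045.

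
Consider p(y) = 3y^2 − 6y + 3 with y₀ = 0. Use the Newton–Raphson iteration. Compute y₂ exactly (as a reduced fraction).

3/4

p'(y) = 6y − 6.
p(0) = 3, p'(0) = −6, so y₁ = 0 − 3/(−6) = 1/2.
p(1/2) = 3/4, p'(1/2) = −3, so y₂ = (1/2) − (3/4)/(−3) = 3/4.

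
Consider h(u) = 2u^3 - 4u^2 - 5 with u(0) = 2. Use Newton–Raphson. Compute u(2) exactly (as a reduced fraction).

6373/2604

h'(u) = 6u^2 - 8u.
h(2) = -5, h'(2) = 8, so u(1) = 2 - (-5)/8 = 21/8.
h(21/8) = 925/256, h'(21/8) = 651/32, so u(2) = (21/8) - (925/256)/(651/32) = 6373/2604.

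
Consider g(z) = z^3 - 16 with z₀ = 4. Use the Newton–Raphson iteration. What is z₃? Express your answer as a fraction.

250232/99225

g'(z) = 3z^2.
g(4) = 48, g'(4) = 48, so z₁ = 4 - 48/48 = 3.
g(3) = 11, g'(3) = 27, so z₂ = 3 - 11/27 = 70/27.
g(70/27) = 28072/19683, g'(70/27) = 4900/243, so z₃ = (70/27) - (28072/19683)/(4900/243) = 250232/99225.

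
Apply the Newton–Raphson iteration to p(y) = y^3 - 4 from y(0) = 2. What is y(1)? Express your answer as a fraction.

5/3

p'(y) = 3y^2.
p(2) = 4, p'(2) = 12, so y(1) = 2 - 4/12 = 5/3.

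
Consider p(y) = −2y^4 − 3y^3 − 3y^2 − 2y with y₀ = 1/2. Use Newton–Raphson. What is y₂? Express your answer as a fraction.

p'(y) = −8y^3 − 9y^2 − 6y − 2.
p(1/2) = −9/4, p'(1/2) = −33/4, so y₁ = (1/2) − (−9/4)/(−33/4) = 5/22.
p(5/22) = −19035/29282, p'(5/22) = −20883/5324, so y₂ = (5/22) − (−19035/29282)/(−20883/5324) = 9425/153142.

9425/153142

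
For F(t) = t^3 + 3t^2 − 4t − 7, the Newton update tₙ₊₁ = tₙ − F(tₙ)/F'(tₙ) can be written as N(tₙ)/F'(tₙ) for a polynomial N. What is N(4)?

F'(t) = 3t^2 + 6t − 4.
N(t) = t·F'(t) − F(t) = t·(3t^2 + 6t − 4) − (t^3 + 3t^2 − 4t − 7) = 2t^3 + 3t^2 + 7.
N(4) = 183.

183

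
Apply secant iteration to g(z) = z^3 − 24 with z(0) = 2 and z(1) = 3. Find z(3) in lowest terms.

g(2) = −16, g(3) = 3. z(2) = 3 − 3·(3 − 2)/(3 − (−16)) = 54/19.
g(3) = 3, g(54/19) = −7152/6859. z(3) = (54/19) − (−7152/6859)·((54/19) − 3)/((−7152/6859) − 3) = 8882/3081.

8882/3081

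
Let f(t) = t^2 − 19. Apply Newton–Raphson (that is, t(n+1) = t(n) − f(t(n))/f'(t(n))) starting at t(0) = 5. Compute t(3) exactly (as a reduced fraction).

f'(t) = 2t.
f(5) = 6, f'(5) = 10, so t(1) = 5 − 6/10 = 22/5.
f(22/5) = 9/25, f'(22/5) = 44/5, so t(2) = (22/5) − (9/25)/(44/5) = 959/220.
f(959/220) = 81/48400, f'(959/220) = 959/110, so t(3) = (959/220) − (81/48400)/(959/110) = 1839281/421960.

1839281/421960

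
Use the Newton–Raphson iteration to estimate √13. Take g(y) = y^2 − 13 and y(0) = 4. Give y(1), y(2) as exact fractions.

y(1) = 29/8, y(2) = 1673/464

g'(y) = 2y.
g(4) = 3, g'(4) = 8, so y(1) = 4 − 3/8 = 29/8.
g(29/8) = 9/64, g'(29/8) = 29/4, so y(2) = (29/8) − (9/64)/(29/4) = 1673/464.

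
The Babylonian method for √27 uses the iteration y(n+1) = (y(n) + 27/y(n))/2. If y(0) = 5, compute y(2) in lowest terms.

1351/260

y(1) = (5 + 27/5)/2 = 26/5.
y(2) = (26/5 + 27/(26/5))/2 = 1351/260.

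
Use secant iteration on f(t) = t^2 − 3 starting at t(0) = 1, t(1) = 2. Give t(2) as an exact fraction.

f(1) = −2, f(2) = 1. t(2) = 2 − 1·(2 − 1)/(1 − (−2)) = 5/3.

5/3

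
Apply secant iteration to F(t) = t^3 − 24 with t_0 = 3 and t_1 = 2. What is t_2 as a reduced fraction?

54/19

F(3) = 3, F(2) = −16. t_2 = 2 − (−16)·(2 − 3)/((−16) − 3) = 54/19.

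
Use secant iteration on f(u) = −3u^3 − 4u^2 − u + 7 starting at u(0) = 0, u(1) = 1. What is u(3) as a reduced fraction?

f(0) = 7, f(1) = −1. u(2) = 1 − (−1)·(1 − 0)/((−1) − 7) = 7/8.
f(1) = −1, f(7/8) = 539/512. u(3) = (7/8) − (539/512)·((7/8) − 1)/((539/512) − (−1)) = 987/1051.

987/1051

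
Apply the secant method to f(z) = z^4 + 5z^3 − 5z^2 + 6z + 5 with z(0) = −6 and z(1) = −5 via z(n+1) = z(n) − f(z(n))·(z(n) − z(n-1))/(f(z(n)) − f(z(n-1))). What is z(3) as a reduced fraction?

f(−6) = 5, f(−5) = −150. z(2) = (−5) − (−150)·((−5) − (−6))/((−150) − 5) = −185/31.
f(−5) = −150, f(−185/31) = −2952780/923521. z(3) = (−185/31) − (−2952780/923521)·((−185/31) − (−5))/((−2952780/923521) − (−150)) = −9021515/1506393.

−9021515/1506393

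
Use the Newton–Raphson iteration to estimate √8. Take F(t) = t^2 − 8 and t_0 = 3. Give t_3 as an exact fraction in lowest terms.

F'(t) = 2t.
F(3) = 1, F'(3) = 6, so t_1 = 3 − 1/6 = 17/6.
F(17/6) = 1/36, F'(17/6) = 17/3, so t_2 = (17/6) − (1/36)/(17/3) = 577/204.
F(577/204) = 1/41616, F'(577/204) = 577/102, so t_3 = (577/204) − (1/41616)/(577/102) = 665857/235416.

665857/235416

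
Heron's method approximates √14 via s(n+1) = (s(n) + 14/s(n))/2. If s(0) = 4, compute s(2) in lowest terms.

s(1) = (4 + 14/4)/2 = 15/4.
s(2) = (15/4 + 14/(15/4))/2 = 449/120.

449/120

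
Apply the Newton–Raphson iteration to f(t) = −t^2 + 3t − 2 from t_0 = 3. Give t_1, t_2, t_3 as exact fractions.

t_1 = 7/3, t_2 = 31/15, t_3 = 511/255

f'(t) = −2t + 3.
f(3) = −2, f'(3) = −3, so t_1 = 3 − (−2)/(−3) = 7/3.
f(7/3) = −4/9, f'(7/3) = −5/3, so t_2 = (7/3) − (−4/9)/(−5/3) = 31/15.
f(31/15) = −16/225, f'(31/15) = −17/15, so t_3 = (31/15) − (−16/225)/(−17/15) = 511/255.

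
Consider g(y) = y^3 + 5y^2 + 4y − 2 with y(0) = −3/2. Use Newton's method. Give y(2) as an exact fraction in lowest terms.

−16067/10506

g'(y) = 3y^2 + 10y + 4.
g(−3/2) = −1/8, g'(−3/2) = −17/4, so y(1) = (−3/2) − (−1/8)/(−17/4) = −26/17.
g(−26/17) = 2/4913, g'(−26/17) = −1236/289, so y(2) = (−26/17) − (2/4913)/(−1236/289) = −16067/10506.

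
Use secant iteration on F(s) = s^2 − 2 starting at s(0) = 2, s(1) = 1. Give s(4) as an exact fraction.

F(2) = 2, F(1) = −1. s(2) = 1 − (−1)·(1 − 2)/((−1) − 2) = 4/3.
F(1) = −1, F(4/3) = −2/9. s(3) = (4/3) − (−2/9)·((4/3) − 1)/((−2/9) − (−1)) = 10/7.
F(4/3) = −2/9, F(10/7) = 2/49. s(4) = (10/7) − (2/49)·((10/7) − (4/3))/((2/49) − (−2/9)) = 41/29.

41/29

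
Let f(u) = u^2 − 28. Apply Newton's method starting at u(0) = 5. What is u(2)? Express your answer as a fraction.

5609/1060

f'(u) = 2u.
f(5) = −3, f'(5) = 10, so u(1) = 5 − (−3)/10 = 53/10.
f(53/10) = 9/100, f'(53/10) = 53/5, so u(2) = (53/10) − (9/100)/(53/5) = 5609/1060.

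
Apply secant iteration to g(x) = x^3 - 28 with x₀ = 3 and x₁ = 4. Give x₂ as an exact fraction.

g(3) = -1, g(4) = 36. x₂ = 4 - 36·(4 - 3)/(36 - (-1)) = 112/37.

112/37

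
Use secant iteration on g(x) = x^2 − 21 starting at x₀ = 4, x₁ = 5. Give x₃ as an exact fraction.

g(4) = −5, g(5) = 4. x₂ = 5 − 4·(5 − 4)/(4 − (−5)) = 41/9.
g(5) = 4, g(41/9) = −20/81. x₃ = (41/9) − (−20/81)·((41/9) − 5)/((−20/81) − 4) = 197/43.

197/43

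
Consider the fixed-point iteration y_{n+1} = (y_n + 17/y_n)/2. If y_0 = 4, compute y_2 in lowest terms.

2177/528

y_1 = (4 + 17/4)/2 = 33/8.
y_2 = (33/8 + 17/(33/8))/2 = 2177/528.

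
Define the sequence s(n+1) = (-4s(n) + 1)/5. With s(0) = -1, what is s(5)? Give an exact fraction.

297/625

s(1) = (-4·(-1) + 1)/5 = 1.
s(2) = (-4·1 + 1)/5 = -3/5.
s(3) = (-4·(-3/5) + 1)/5 = 17/25.
s(4) = (-4·(17/25) + 1)/5 = -43/125.
s(5) = (-4·(-43/125) + 1)/5 = 297/625.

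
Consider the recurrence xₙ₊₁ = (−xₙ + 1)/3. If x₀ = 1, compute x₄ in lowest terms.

7/27

x₁ = (−1 + 1)/3 = 0.
x₂ = (−0 + 1)/3 = 1/3.
x₃ = (−(1/3) + 1)/3 = 2/9.
x₄ = (−(2/9) + 1)/3 = 7/27.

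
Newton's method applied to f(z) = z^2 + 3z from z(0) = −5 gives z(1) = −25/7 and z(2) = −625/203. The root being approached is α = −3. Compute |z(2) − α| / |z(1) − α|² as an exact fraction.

z(1) − α = −25/7 − (−3) = −25/7 + 3 = −4/7, so |z(1) − α| = 4/7.
z(2) − α = −625/203 − (−3) = −625/203 + 3 = −16/203, so |z(2) − α| = 16/203.
|z(1) − α|² = 16/49.
Ratio = (16/203) / (16/49) = 7/29.

7/29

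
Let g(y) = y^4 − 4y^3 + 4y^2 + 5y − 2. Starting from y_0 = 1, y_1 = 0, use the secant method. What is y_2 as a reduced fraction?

1/3

g(1) = 4, g(0) = −2. y_2 = 0 − (−2)·(0 − 1)/((−2) − 4) = 1/3.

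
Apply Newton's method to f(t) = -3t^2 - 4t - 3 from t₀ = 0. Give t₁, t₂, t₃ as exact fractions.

f'(t) = -6t - 4.
f(0) = -3, f'(0) = -4, so t₁ = 0 - (-3)/(-4) = -3/4.
f(-3/4) = -27/16, f'(-3/4) = 1/2, so t₂ = (-3/4) - (-27/16)/(1/2) = 21/8.
f(21/8) = -2187/64, f'(21/8) = -79/4, so t₃ = (21/8) - (-2187/64)/(-79/4) = 1131/1264.

t₁ = -3/4, t₂ = 21/8, t₃ = 1131/1264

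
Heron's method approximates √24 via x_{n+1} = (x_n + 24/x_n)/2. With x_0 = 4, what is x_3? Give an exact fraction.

x_1 = (4 + 24/4)/2 = 5.
x_2 = (5 + 24/5)/2 = 49/10.
x_3 = (49/10 + 24/(49/10))/2 = 4801/980.

4801/980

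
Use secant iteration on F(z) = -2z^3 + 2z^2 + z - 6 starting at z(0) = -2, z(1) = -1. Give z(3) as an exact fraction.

-1602/1241

F(-2) = 16, F(-1) = -3. z(2) = (-1) - (-3)·((-1) - (-2))/((-3) - 16) = -22/19.
F(-1) = -3, F(-22/19) = -9408/6859. z(3) = (-22/19) - (-9408/6859)·((-22/19) - (-1))/((-9408/6859) - (-3)) = -1602/1241.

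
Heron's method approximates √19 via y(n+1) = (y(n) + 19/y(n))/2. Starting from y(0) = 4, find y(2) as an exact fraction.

y(1) = (4 + 19/4)/2 = 35/8.
y(2) = (35/8 + 19/(35/8))/2 = 2441/560.

2441/560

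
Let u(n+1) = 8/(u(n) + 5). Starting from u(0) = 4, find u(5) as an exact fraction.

u(1) = 8/(4 + 5) = 8/9.
u(2) = 8/(8/9 + 5) = 72/53.
u(3) = 8/(72/53 + 5) = 424/337.
u(4) = 8/(424/337 + 5) = 2696/2109.
u(5) = 8/(2696/2109 + 5) = 16872/13241.

16872/13241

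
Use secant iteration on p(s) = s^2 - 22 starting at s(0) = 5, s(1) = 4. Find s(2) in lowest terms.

14/3

p(5) = 3, p(4) = -6. s(2) = 4 - (-6)·(4 - 5)/((-6) - 3) = 14/3.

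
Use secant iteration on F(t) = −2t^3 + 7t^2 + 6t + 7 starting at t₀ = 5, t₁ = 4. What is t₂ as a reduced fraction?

227/53

F(5) = −38, F(4) = 15. t₂ = 4 − 15·(4 − 5)/(15 − (−38)) = 227/53.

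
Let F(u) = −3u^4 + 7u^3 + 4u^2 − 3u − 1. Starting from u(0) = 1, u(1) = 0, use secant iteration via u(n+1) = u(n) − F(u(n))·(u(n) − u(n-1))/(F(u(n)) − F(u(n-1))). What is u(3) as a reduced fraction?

−125/243

F(1) = 4, F(0) = −1. u(2) = 0 − (−1)·(0 − 1)/((−1) − 4) = 1/5.
F(0) = −1, F(1/5) = −868/625. u(3) = (1/5) − (−868/625)·((1/5) − 0)/((−868/625) − (−1)) = −125/243.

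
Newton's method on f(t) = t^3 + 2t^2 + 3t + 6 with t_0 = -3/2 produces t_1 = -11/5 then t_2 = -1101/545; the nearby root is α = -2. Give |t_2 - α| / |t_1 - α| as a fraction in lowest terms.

t_1 - α = -11/5 - (-2) = -11/5 + 2 = -1/5, so |t_1 - α| = 1/5.
t_2 - α = -1101/545 - (-2) = -1101/545 + 2 = -11/545, so |t_2 - α| = 11/545.
Ratio = (11/545) / (1/5) = 11/109.

11/109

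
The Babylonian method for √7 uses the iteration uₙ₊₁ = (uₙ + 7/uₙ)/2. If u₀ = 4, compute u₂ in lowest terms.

977/368

u₁ = (4 + 7/4)/2 = 23/8.
u₂ = (23/8 + 7/(23/8))/2 = 977/368.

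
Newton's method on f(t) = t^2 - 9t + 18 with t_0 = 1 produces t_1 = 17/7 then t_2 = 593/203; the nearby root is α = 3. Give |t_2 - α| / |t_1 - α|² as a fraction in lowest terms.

7/29

t_1 - α = 17/7 - 3 = -4/7, so |t_1 - α| = 4/7.
t_2 - α = 593/203 - 3 = -16/203, so |t_2 - α| = 16/203.
|t_1 - α|² = 16/49.
Ratio = (16/203) / (16/49) = 7/29.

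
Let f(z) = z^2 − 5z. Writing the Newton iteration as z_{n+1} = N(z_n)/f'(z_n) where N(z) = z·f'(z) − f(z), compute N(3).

f'(z) = 2z − 5.
N(z) = z·f'(z) − f(z) = z·(2z − 5) − (z^2 − 5z) = z^2.
N(3) = 9.

9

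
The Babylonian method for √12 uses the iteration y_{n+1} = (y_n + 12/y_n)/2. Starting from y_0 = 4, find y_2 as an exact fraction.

y_1 = (4 + 12/4)/2 = 7/2.
y_2 = (7/2 + 12/(7/2))/2 = 97/28.

97/28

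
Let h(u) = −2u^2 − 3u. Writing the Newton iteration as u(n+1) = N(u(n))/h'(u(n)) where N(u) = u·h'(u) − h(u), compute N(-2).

−8

h'(u) = −4u − 3.
N(u) = u·h'(u) − h(u) = u·(−4u − 3) − (−2u^2 − 3u) = −2u^2.
N(-2) = −8.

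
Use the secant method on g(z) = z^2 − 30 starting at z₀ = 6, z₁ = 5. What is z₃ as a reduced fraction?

g(6) = 6, g(5) = −5. z₂ = 5 − (−5)·(5 − 6)/((−5) − 6) = 60/11.
g(5) = −5, g(60/11) = −30/121. z₃ = (60/11) − (−30/121)·((60/11) − 5)/((−30/121) − (−5)) = 126/23.

126/23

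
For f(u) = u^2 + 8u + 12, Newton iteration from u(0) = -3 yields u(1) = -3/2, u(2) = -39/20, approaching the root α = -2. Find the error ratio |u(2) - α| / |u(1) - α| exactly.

u(1) - α = -3/2 - (-2) = -3/2 + 2 = 1/2, so |u(1) - α| = 1/2.
u(2) - α = -39/20 - (-2) = -39/20 + 2 = 1/20, so |u(2) - α| = 1/20.
Ratio = (1/20) / (1/2) = 1/10.

1/10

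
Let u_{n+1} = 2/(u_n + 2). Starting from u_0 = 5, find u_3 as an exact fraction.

u_1 = 2/(5 + 2) = 2/7.
u_2 = 2/(2/7 + 2) = 7/8.
u_3 = 2/(7/8 + 2) = 16/23.

16/23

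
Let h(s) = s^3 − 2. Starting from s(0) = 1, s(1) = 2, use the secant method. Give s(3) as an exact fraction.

h(1) = −1, h(2) = 6. s(2) = 2 − 6·(2 − 1)/(6 − (−1)) = 8/7.
h(2) = 6, h(8/7) = −174/343. s(3) = (8/7) − (−174/343)·((8/7) − 2)/((−174/343) − 6) = 75/62.

75/62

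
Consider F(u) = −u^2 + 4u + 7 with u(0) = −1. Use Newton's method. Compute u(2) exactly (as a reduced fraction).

−79/60

F'(u) = −2u + 4.
F(−1) = 2, F'(−1) = 6, so u(1) = (−1) − 2/6 = −4/3.
F(−4/3) = −1/9, F'(−4/3) = 20/3, so u(2) = (−4/3) − (−1/9)/(20/3) = −79/60.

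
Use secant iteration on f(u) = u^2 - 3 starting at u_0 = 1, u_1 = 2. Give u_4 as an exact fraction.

97/56

f(1) = -2, f(2) = 1. u_2 = 2 - 1·(2 - 1)/(1 - (-2)) = 5/3.
f(2) = 1, f(5/3) = -2/9. u_3 = (5/3) - (-2/9)·((5/3) - 2)/((-2/9) - 1) = 19/11.
f(5/3) = -2/9, f(19/11) = -2/121. u_4 = (19/11) - (-2/121)·((19/11) - (5/3))/((-2/121) - (-2/9)) = 97/56.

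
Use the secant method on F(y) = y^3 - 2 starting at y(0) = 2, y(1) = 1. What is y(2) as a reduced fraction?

8/7

F(2) = 6, F(1) = -1. y(2) = 1 - (-1)·(1 - 2)/((-1) - 6) = 8/7.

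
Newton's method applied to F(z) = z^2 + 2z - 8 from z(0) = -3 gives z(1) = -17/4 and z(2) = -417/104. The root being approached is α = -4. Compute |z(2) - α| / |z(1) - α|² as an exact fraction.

z(1) - α = -17/4 - (-4) = -17/4 + 4 = -1/4, so |z(1) - α| = 1/4.
z(2) - α = -417/104 - (-4) = -417/104 + 4 = -1/104, so |z(2) - α| = 1/104.
|z(1) - α|² = 1/16.
Ratio = (1/104) / (1/16) = 2/13.

2/13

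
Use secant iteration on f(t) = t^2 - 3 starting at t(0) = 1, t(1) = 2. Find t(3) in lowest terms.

f(1) = -2, f(2) = 1. t(2) = 2 - 1·(2 - 1)/(1 - (-2)) = 5/3.
f(2) = 1, f(5/3) = -2/9. t(3) = (5/3) - (-2/9)·((5/3) - 2)/((-2/9) - 1) = 19/11.

19/11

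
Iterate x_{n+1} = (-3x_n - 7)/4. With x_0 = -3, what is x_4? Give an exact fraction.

x_1 = (-3·(-3) - 7)/4 = 1/2.
x_2 = (-3·(1/2) - 7)/4 = -17/8.
x_3 = (-3·(-17/8) - 7)/4 = -5/32.
x_4 = (-3·(-5/32) - 7)/4 = -209/128.

-209/128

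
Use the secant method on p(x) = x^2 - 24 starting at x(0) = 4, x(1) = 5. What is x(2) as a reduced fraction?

p(4) = -8, p(5) = 1. x(2) = 5 - 1·(5 - 4)/(1 - (-8)) = 44/9.

44/9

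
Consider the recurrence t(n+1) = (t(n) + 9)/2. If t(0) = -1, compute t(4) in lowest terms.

t(1) = ((-1) + 9)/2 = 4.
t(2) = (4 + 9)/2 = 13/2.
t(3) = ((13/2) + 9)/2 = 31/4.
t(4) = ((31/4) + 9)/2 = 67/8.

67/8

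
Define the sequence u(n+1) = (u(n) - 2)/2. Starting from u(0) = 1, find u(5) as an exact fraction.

-61/32

u(1) = (1 - 2)/2 = -1/2.
u(2) = ((-1/2) - 2)/2 = -5/4.
u(3) = ((-5/4) - 2)/2 = -13/8.
u(4) = ((-13/8) - 2)/2 = -29/16.
u(5) = ((-29/16) - 2)/2 = -61/32.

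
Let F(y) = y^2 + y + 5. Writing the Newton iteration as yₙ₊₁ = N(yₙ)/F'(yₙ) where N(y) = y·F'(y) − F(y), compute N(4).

11

F'(y) = 2y + 1.
N(y) = y·F'(y) − F(y) = y·(2y + 1) − (y^2 + y + 5) = y^2 − 5.
N(4) = 11.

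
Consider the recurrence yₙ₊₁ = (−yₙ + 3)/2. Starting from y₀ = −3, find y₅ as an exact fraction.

y₁ = (−(−3) + 3)/2 = 3.
y₂ = (−3 + 3)/2 = 0.
y₃ = (−0 + 3)/2 = 3/2.
y₄ = (−(3/2) + 3)/2 = 3/4.
y₅ = (−(3/4) + 3)/2 = 9/8.

9/8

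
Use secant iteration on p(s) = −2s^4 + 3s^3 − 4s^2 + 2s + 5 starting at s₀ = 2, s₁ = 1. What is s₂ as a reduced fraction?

23/19

p(2) = −15, p(1) = 4. s₂ = 1 − 4·(1 − 2)/(4 − (−15)) = 23/19.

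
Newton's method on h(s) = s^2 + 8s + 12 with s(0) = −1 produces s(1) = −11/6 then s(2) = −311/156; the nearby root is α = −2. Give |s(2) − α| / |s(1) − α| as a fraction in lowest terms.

1/26

s(1) − α = −11/6 − (−2) = −11/6 + 2 = 1/6, so |s(1) − α| = 1/6.
s(2) − α = −311/156 − (−2) = −311/156 + 2 = 1/156, so |s(2) − α| = 1/156.
Ratio = (1/156) / (1/6) = 1/26.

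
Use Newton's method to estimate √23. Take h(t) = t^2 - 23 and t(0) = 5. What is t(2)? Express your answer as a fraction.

h'(t) = 2t.
h(5) = 2, h'(5) = 10, so t(1) = 5 - 2/10 = 24/5.
h(24/5) = 1/25, h'(24/5) = 48/5, so t(2) = (24/5) - (1/25)/(48/5) = 1151/240.

1151/240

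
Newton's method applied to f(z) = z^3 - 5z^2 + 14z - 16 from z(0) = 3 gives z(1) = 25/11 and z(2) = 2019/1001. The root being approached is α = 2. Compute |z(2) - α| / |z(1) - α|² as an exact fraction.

z(1) - α = 25/11 - 2 = 3/11, so |z(1) - α| = 3/11.
z(2) - α = 2019/1001 - 2 = 17/1001, so |z(2) - α| = 17/1001.
|z(1) - α|² = 9/121.
Ratio = (17/1001) / (9/121) = 187/819.

187/819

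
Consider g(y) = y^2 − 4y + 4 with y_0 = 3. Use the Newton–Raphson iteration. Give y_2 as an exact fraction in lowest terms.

9/4

g'(y) = 2y − 4.
g(3) = 1, g'(3) = 2, so y_1 = 3 − 1/2 = 5/2.
g(5/2) = 1/4, g'(5/2) = 1, so y_2 = (5/2) − (1/4)/1 = 9/4.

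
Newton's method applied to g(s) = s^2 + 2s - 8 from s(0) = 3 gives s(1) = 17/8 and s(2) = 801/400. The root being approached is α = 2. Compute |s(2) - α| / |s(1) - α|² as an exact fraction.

4/25

s(1) - α = 17/8 - 2 = 1/8, so |s(1) - α| = 1/8.
s(2) - α = 801/400 - 2 = 1/400, so |s(2) - α| = 1/400.
|s(1) - α|² = 1/64.
Ratio = (1/400) / (1/64) = 4/25.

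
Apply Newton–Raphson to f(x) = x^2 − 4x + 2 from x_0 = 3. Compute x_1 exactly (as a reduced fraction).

7/2

f'(x) = 2x − 4.
f(3) = −1, f'(3) = 2, so x_1 = 3 − (−1)/2 = 7/2.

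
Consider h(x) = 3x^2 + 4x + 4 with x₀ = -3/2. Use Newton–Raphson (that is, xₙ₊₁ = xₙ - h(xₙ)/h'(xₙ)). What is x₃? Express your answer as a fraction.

-4276907/1764560

h'(x) = 6x + 4.
h(-3/2) = 19/4, h'(-3/2) = -5, so x₁ = (-3/2) - (19/4)/(-5) = -11/20.
h(-11/20) = 1083/400, h'(-11/20) = 7/10, so x₂ = (-11/20) - (1083/400)/(7/10) = -1237/280.
h(-1237/280) = 3518667/78400, h'(-1237/280) = -3151/140, so x₃ = (-1237/280) - (3518667/78400)/(-3151/140) = -4276907/1764560.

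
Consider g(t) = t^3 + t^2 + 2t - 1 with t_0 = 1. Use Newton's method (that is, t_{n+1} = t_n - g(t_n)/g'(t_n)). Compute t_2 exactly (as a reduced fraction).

g'(t) = 3t^2 + 2t + 2.
g(1) = 3, g'(1) = 7, so t_1 = 1 - 3/7 = 4/7.
g(4/7) = 225/343, g'(4/7) = 202/49, so t_2 = (4/7) - (225/343)/(202/49) = 583/1414.

583/1414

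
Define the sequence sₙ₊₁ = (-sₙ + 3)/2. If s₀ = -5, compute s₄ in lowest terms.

s₁ = (-(-5) + 3)/2 = 4.
s₂ = (-4 + 3)/2 = -1/2.
s₃ = (-(-1/2) + 3)/2 = 7/4.
s₄ = (-(7/4) + 3)/2 = 5/8.

5/8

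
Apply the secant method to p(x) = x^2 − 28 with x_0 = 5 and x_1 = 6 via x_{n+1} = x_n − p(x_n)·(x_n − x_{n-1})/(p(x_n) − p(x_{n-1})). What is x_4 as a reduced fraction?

9530/1801

p(5) = −3, p(6) = 8. x_2 = 6 − 8·(6 − 5)/(8 − (−3)) = 58/11.
p(6) = 8, p(58/11) = −24/121. x_3 = (58/11) − (−24/121)·((58/11) − 6)/((−24/121) − 8) = 164/31.
p(58/11) = −24/121, p(164/31) = −12/961. x_4 = (164/31) − (−12/961)·((164/31) − (58/11))/((−12/961) − (−24/121)) = 9530/1801.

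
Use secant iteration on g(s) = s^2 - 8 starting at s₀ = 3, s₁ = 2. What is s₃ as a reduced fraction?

17/6

g(3) = 1, g(2) = -4. s₂ = 2 - (-4)·(2 - 3)/((-4) - 1) = 14/5.
g(2) = -4, g(14/5) = -4/25. s₃ = (14/5) - (-4/25)·((14/5) - 2)/((-4/25) - (-4)) = 17/6.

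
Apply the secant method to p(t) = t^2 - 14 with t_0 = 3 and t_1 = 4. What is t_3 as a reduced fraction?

101/27

p(3) = -5, p(4) = 2. t_2 = 4 - 2·(4 - 3)/(2 - (-5)) = 26/7.
p(4) = 2, p(26/7) = -10/49. t_3 = (26/7) - (-10/49)·((26/7) - 4)/((-10/49) - 2) = 101/27.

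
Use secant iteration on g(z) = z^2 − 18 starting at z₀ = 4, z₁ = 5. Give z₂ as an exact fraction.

g(4) = −2, g(5) = 7. z₂ = 5 − 7·(5 − 4)/(7 − (−2)) = 38/9.

38/9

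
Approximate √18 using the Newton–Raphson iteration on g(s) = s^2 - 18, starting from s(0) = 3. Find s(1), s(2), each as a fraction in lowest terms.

g'(s) = 2s.
g(3) = -9, g'(3) = 6, so s(1) = 3 - (-9)/6 = 9/2.
g(9/2) = 9/4, g'(9/2) = 9, so s(2) = (9/2) - (9/4)/9 = 17/4.

s(1) = 9/2, s(2) = 17/4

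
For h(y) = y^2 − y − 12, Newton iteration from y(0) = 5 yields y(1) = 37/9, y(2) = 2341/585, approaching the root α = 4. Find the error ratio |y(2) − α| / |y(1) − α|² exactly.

9/65

y(1) − α = 37/9 − 4 = 1/9, so |y(1) − α| = 1/9.
y(2) − α = 2341/585 − 4 = 1/585, so |y(2) − α| = 1/585.
|y(1) − α|² = 1/81.
Ratio = (1/585) / (1/81) = 9/65.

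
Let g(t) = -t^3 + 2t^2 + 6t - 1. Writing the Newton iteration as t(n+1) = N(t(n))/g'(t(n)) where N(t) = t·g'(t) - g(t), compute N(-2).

25

g'(t) = -3t^2 + 4t + 6.
N(t) = t·g'(t) - g(t) = t·(-3t^2 + 4t + 6) - (-t^3 + 2t^2 + 6t - 1) = -2t^3 + 2t^2 + 1.
N(-2) = 25.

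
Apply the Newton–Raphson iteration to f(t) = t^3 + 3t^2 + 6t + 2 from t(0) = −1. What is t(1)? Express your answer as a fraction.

−1/3

f'(t) = 3t^2 + 6t + 6.
f(−1) = −2, f'(−1) = 3, so t(1) = (−1) − (−2)/3 = −1/3.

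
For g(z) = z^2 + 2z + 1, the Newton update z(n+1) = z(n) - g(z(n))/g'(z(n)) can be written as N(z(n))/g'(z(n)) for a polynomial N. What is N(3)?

g'(z) = 2z + 2.
N(z) = z·g'(z) - g(z) = z·(2z + 2) - (z^2 + 2z + 1) = z^2 - 1.
N(3) = 8.

8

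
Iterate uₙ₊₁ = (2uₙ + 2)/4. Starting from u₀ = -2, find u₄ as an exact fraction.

u₁ = (2·(-2) + 2)/4 = -1/2.
u₂ = (2·(-1/2) + 2)/4 = 1/4.
u₃ = (2·(1/4) + 2)/4 = 5/8.
u₄ = (2·(5/8) + 2)/4 = 13/16.

13/16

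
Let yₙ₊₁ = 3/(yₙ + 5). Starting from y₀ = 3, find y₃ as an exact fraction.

129/239

y₁ = 3/(3 + 5) = 3/8.
y₂ = 3/(3/8 + 5) = 24/43.
y₃ = 3/(24/43 + 5) = 129/239.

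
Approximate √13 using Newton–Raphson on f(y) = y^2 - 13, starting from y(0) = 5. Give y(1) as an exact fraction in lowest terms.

19/5

f'(y) = 2y.
f(5) = 12, f'(5) = 10, so y(1) = 5 - 12/10 = 19/5.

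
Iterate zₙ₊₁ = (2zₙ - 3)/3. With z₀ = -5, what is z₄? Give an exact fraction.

-275/81

z₁ = (2·(-5) - 3)/3 = -13/3.
z₂ = (2·(-13/3) - 3)/3 = -35/9.
z₃ = (2·(-35/9) - 3)/3 = -97/27.
z₄ = (2·(-97/27) - 3)/3 = -275/81.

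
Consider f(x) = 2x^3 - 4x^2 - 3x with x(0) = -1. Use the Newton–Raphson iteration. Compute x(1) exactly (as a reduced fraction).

f'(x) = 6x^2 - 8x - 3.
f(-1) = -3, f'(-1) = 11, so x(1) = (-1) - (-3)/11 = -8/11.

-8/11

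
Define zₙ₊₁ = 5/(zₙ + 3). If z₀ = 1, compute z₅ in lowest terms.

1490/1249

z₁ = 5/(1 + 3) = 5/4.
z₂ = 5/(5/4 + 3) = 20/17.
z₃ = 5/(20/17 + 3) = 85/71.
z₄ = 5/(85/71 + 3) = 355/298.
z₅ = 5/(355/298 + 3) = 1490/1249.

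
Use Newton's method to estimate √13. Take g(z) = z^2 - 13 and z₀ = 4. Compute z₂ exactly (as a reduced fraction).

g'(z) = 2z.
g(4) = 3, g'(4) = 8, so z₁ = 4 - 3/8 = 29/8.
g(29/8) = 9/64, g'(29/8) = 29/4, so z₂ = (29/8) - (9/64)/(29/4) = 1673/464.

1673/464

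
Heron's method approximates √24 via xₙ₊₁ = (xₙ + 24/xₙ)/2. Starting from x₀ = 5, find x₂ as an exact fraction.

x₁ = (5 + 24/5)/2 = 49/10.
x₂ = (49/10 + 24/(49/10))/2 = 4801/980.

4801/980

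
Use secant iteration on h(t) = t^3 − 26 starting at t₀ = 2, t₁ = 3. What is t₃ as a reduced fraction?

h(2) = −18, h(3) = 1. t₂ = 3 − 1·(3 − 2)/(1 − (−18)) = 56/19.
h(3) = 1, h(56/19) = −2718/6859. t₃ = (56/19) − (−2718/6859)·((56/19) − 3)/((−2718/6859) − 1) = 28370/9577.

28370/9577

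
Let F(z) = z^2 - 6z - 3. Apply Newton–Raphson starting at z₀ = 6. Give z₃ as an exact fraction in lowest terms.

F'(z) = 2z - 6.
F(6) = -3, F'(6) = 6, so z₁ = 6 - (-3)/6 = 13/2.
F(13/2) = 1/4, F'(13/2) = 7, so z₂ = (13/2) - (1/4)/7 = 181/28.
F(181/28) = 1/784, F'(181/28) = 97/14, so z₃ = (181/28) - (1/784)/(97/14) = 35113/5432.

35113/5432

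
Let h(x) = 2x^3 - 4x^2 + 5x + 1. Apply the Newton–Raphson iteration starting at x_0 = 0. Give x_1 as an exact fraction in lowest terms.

-1/5

h'(x) = 6x^2 - 8x + 5.
h(0) = 1, h'(0) = 5, so x_1 = 0 - 1/5 = -1/5.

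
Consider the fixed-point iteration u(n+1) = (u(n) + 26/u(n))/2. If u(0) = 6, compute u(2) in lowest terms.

1897/372

u(1) = (6 + 26/6)/2 = 31/6.
u(2) = (31/6 + 26/(31/6))/2 = 1897/372.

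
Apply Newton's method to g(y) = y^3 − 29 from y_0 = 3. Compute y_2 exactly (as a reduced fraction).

1714381/558009

g'(y) = 3y^2.
g(3) = −2, g'(3) = 27, so y_1 = 3 − (−2)/27 = 83/27.
g(83/27) = 980/19683, g'(83/27) = 6889/243, so y_2 = (83/27) − (980/19683)/(6889/243) = 1714381/558009.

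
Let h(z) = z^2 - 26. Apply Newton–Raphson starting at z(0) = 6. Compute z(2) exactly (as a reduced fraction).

h'(z) = 2z.
h(6) = 10, h'(6) = 12, so z(1) = 6 - 10/12 = 31/6.
h(31/6) = 25/36, h'(31/6) = 31/3, so z(2) = (31/6) - (25/36)/(31/3) = 1897/372.

1897/372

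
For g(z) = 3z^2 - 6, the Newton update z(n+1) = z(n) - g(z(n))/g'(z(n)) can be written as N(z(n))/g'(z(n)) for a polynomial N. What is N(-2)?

g'(z) = 6z.
N(z) = z·g'(z) - g(z) = z·(6z) - (3z^2 - 6) = 3z^2 + 6.
N(-2) = 18.

18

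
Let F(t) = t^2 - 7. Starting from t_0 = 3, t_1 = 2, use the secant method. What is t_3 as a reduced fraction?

61/23

F(3) = 2, F(2) = -3. t_2 = 2 - (-3)·(2 - 3)/((-3) - 2) = 13/5.
F(2) = -3, F(13/5) = -6/25. t_3 = (13/5) - (-6/25)·((13/5) - 2)/((-6/25) - (-3)) = 61/23.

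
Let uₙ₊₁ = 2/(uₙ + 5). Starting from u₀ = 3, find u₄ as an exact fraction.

226/607

u₁ = 2/(3 + 5) = 1/4.
u₂ = 2/(1/4 + 5) = 8/21.
u₃ = 2/(8/21 + 5) = 42/113.
u₄ = 2/(42/113 + 5) = 226/607.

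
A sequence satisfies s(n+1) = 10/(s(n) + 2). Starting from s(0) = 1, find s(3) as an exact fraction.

s(1) = 10/(1 + 2) = 10/3.
s(2) = 10/(10/3 + 2) = 15/8.
s(3) = 10/(15/8 + 2) = 80/31.

80/31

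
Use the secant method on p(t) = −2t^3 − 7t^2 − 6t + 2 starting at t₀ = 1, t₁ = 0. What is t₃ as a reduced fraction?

p(1) = −13, p(0) = 2. t₂ = 0 − 2·(0 − 1)/(2 − (−13)) = 2/15.
p(0) = 2, p(2/15) = 3614/3375. t₃ = (2/15) − (3614/3375)·((2/15) − 0)/((3614/3375) − 2) = 225/784.

225/784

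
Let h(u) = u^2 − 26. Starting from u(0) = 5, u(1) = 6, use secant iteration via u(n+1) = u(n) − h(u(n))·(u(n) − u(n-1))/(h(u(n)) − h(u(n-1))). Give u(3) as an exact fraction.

h(5) = −1, h(6) = 10. u(2) = 6 − 10·(6 − 5)/(10 − (−1)) = 56/11.
h(6) = 10, h(56/11) = −10/121. u(3) = (56/11) − (−10/121)·((56/11) − 6)/((−10/121) − 10) = 311/61.

311/61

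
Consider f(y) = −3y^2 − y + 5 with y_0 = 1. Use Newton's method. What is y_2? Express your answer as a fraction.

f'(y) = −6y − 1.
f(1) = 1, f'(1) = −7, so y_1 = 1 − 1/(−7) = 8/7.
f(8/7) = −3/49, f'(8/7) = −55/7, so y_2 = (8/7) − (−3/49)/(−55/7) = 437/385.

437/385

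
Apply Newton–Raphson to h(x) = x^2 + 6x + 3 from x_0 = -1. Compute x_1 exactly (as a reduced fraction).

-1/2

h'(x) = 2x + 6.
h(-1) = -2, h'(-1) = 4, so x_1 = (-1) - (-2)/4 = -1/2.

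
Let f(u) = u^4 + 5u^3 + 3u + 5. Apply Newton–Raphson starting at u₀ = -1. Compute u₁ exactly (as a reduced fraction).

f'(u) = 4u^3 + 15u^2 + 3.
f(-1) = -2, f'(-1) = 14, so u₁ = (-1) - (-2)/14 = -6/7.

-6/7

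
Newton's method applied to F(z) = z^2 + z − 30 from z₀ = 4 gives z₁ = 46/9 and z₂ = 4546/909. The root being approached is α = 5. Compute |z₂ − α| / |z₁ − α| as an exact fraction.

1/101

z₁ − α = 46/9 − 5 = 1/9, so |z₁ − α| = 1/9.
z₂ − α = 4546/909 − 5 = 1/909, so |z₂ − α| = 1/909.
Ratio = (1/909) / (1/9) = 1/101.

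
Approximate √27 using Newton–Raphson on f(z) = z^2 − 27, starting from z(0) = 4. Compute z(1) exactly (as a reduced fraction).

43/8

f'(z) = 2z.
f(4) = −11, f'(4) = 8, so z(1) = 4 − (−11)/8 = 43/8.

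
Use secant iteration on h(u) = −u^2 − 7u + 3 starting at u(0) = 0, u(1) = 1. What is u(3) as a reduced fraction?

h(0) = 3, h(1) = −5. u(2) = 1 − (−5)·(1 − 0)/((−5) − 3) = 3/8.
h(1) = −5, h(3/8) = 15/64. u(3) = (3/8) − (15/64)·((3/8) − 1)/((15/64) − (−5)) = 27/67.

27/67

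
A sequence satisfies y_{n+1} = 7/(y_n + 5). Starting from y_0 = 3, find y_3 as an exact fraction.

329/291

y_1 = 7/(3 + 5) = 7/8.
y_2 = 7/(7/8 + 5) = 56/47.
y_3 = 7/(56/47 + 5) = 329/291.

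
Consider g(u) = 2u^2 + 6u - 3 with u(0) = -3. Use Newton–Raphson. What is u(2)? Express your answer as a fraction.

g'(u) = 4u + 6.
g(-3) = -3, g'(-3) = -6, so u(1) = (-3) - (-3)/(-6) = -7/2.
g(-7/2) = 1/2, g'(-7/2) = -8, so u(2) = (-7/2) - (1/2)/(-8) = -55/16.

-55/16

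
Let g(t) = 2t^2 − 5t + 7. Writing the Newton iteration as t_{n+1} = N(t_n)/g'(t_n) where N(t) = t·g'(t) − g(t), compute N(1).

g'(t) = 4t − 5.
N(t) = t·g'(t) − g(t) = t·(4t − 5) − (2t^2 − 5t + 7) = 2t^2 − 7.
N(1) = −5.

−5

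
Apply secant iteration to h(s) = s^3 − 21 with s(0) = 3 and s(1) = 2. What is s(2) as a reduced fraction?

51/19

h(3) = 6, h(2) = −13. s(2) = 2 − (−13)·(2 − 3)/((−13) − 6) = 51/19.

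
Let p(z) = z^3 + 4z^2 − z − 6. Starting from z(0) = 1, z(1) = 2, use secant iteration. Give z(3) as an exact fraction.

p(1) = −2, p(2) = 16. z(2) = 2 − 16·(2 − 1)/(16 − (−2)) = 10/9.
p(2) = 16, p(10/9) = −584/729. z(3) = (10/9) − (−584/729)·((10/9) − 2)/((−584/729) − 16) = 1766/1531.

1766/1531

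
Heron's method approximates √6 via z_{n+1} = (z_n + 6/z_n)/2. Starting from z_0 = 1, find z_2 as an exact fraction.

73/28

z_1 = (1 + 6/1)/2 = 7/2.
z_2 = (7/2 + 6/(7/2))/2 = 73/28.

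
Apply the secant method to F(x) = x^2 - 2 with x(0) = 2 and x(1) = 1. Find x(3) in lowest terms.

10/7

F(2) = 2, F(1) = -1. x(2) = 1 - (-1)·(1 - 2)/((-1) - 2) = 4/3.
F(1) = -1, F(4/3) = -2/9. x(3) = (4/3) - (-2/9)·((4/3) - 1)/((-2/9) - (-1)) = 10/7.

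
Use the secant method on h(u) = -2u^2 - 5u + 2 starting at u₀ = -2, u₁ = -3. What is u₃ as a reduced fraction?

-94/33

h(-2) = 4, h(-3) = -1. u₂ = (-3) - (-1)·((-3) - (-2))/((-1) - 4) = -14/5.
h(-3) = -1, h(-14/5) = 8/25. u₃ = (-14/5) - (8/25)·((-14/5) - (-3))/((8/25) - (-1)) = -94/33.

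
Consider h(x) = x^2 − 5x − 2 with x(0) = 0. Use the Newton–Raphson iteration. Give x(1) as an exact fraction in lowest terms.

h'(x) = 2x − 5.
h(0) = −2, h'(0) = −5, so x(1) = 0 − (−2)/(−5) = −2/5.

−2/5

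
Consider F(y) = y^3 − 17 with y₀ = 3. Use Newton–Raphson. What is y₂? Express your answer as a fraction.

1050433/408321

F'(y) = 3y^2.
F(3) = 10, F'(3) = 27, so y₁ = 3 − 10/27 = 71/27.
F(71/27) = 23300/19683, F'(71/27) = 5041/243, so y₂ = (71/27) − (23300/19683)/(5041/243) = 1050433/408321.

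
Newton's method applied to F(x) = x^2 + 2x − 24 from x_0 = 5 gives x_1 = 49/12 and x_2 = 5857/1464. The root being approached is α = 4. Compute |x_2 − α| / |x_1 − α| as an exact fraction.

1/122

x_1 − α = 49/12 − 4 = 1/12, so |x_1 − α| = 1/12.
x_2 − α = 5857/1464 − 4 = 1/1464, so |x_2 − α| = 1/1464.
Ratio = (1/1464) / (1/12) = 1/122.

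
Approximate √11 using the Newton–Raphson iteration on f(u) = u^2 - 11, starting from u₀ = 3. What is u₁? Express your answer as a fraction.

10/3

f'(u) = 2u.
f(3) = -2, f'(3) = 6, so u₁ = 3 - (-2)/6 = 10/3.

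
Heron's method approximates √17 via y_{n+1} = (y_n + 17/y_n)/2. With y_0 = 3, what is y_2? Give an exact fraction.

y_1 = (3 + 17/3)/2 = 13/3.
y_2 = (13/3 + 17/(13/3))/2 = 161/39.

161/39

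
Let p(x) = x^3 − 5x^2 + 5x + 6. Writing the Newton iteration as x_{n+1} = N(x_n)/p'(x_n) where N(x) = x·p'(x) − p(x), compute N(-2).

p'(x) = 3x^2 − 10x + 5.
N(x) = x·p'(x) − p(x) = x·(3x^2 − 10x + 5) − (x^3 − 5x^2 + 5x + 6) = 2x^3 − 5x^2 − 6.
N(-2) = −42.

−42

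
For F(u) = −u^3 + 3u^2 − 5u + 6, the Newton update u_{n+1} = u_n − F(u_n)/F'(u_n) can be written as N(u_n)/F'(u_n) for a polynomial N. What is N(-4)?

170

F'(u) = −3u^2 + 6u − 5.
N(u) = u·F'(u) − F(u) = u·(−3u^2 + 6u − 5) − (−u^3 + 3u^2 − 5u + 6) = −2u^3 + 3u^2 − 6.
N(-4) = 170.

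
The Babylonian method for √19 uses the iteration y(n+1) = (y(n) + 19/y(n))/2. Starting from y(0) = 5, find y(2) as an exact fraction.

y(1) = (5 + 19/5)/2 = 22/5.
y(2) = (22/5 + 19/(22/5))/2 = 959/220.

959/220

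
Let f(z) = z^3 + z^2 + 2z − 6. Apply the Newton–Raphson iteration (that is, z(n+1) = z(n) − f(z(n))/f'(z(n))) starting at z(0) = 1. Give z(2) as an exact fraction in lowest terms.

f'(z) = 3z^2 + 2z + 2.
f(1) = −2, f'(1) = 7, so z(1) = 1 − (−2)/7 = 9/7.
f(9/7) = 120/343, f'(9/7) = 467/49, so z(2) = (9/7) − (120/343)/(467/49) = 4083/3269.

4083/3269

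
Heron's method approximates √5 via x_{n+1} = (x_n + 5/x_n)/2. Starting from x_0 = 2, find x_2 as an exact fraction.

161/72

x_1 = (2 + 5/2)/2 = 9/4.
x_2 = (9/4 + 5/(9/4))/2 = 161/72.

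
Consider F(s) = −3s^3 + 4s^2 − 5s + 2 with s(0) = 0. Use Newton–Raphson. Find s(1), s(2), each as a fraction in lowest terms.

F'(s) = −9s^2 + 8s − 5.
F(0) = 2, F'(0) = −5, so s(1) = 0 − 2/(−5) = 2/5.
F(2/5) = 56/125, F'(2/5) = −81/25, so s(2) = (2/5) − (56/125)/(−81/25) = 218/405.

s(1) = 2/5, s(2) = 218/405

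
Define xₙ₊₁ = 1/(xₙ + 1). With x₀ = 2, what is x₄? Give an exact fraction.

x₁ = 1/(2 + 1) = 1/3.
x₂ = 1/(1/3 + 1) = 3/4.
x₃ = 1/(3/4 + 1) = 4/7.
x₄ = 1/(4/7 + 1) = 7/11.

7/11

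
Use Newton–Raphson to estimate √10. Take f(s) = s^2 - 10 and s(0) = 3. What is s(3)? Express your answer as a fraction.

f'(s) = 2s.
f(3) = -1, f'(3) = 6, so s(1) = 3 - (-1)/6 = 19/6.
f(19/6) = 1/36, f'(19/6) = 19/3, so s(2) = (19/6) - (1/36)/(19/3) = 721/228.
f(721/228) = 1/51984, f'(721/228) = 721/114, so s(3) = (721/228) - (1/51984)/(721/114) = 1039681/328776.

1039681/328776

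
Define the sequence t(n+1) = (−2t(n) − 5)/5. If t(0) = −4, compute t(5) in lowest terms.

t(1) = (−2·(−4) − 5)/5 = 3/5.
t(2) = (−2·(3/5) − 5)/5 = −31/25.
t(3) = (−2·(−31/25) − 5)/5 = −63/125.
t(4) = (−2·(−63/125) − 5)/5 = −499/625.
t(5) = (−2·(−499/625) − 5)/5 = −2127/3125.

−2127/3125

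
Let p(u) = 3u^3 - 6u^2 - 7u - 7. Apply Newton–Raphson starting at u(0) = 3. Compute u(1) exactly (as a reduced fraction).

115/38

p'(u) = 9u^2 - 12u - 7.
p(3) = -1, p'(3) = 38, so u(1) = 3 - (-1)/38 = 115/38.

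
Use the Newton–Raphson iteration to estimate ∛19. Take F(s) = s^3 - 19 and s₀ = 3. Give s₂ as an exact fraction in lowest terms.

F'(s) = 3s^2.
F(3) = 8, F'(3) = 27, so s₁ = 3 - 8/27 = 73/27.
F(73/27) = 15040/19683, F'(73/27) = 5329/243, so s₂ = (73/27) - (15040/19683)/(5329/243) = 1152011/431649.

1152011/431649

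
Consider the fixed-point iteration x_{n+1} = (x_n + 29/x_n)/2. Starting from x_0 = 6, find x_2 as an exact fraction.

8401/1560

x_1 = (6 + 29/6)/2 = 65/12.
x_2 = (65/12 + 29/(65/12))/2 = 8401/1560.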